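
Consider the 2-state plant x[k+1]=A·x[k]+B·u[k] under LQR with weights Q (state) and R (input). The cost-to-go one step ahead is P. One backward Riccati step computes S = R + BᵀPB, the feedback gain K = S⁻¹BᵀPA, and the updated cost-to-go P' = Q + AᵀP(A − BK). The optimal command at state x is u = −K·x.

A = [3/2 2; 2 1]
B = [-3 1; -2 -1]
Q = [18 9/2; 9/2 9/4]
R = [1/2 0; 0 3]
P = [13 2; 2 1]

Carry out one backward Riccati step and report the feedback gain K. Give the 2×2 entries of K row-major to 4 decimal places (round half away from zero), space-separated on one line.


BᵀP = [-43.0000 -8.0000; 11.0000 1.0000]
S = R + BᵀPB = [1/2 0; 0 3] + [145.0000 -35.0000; -35.0000 10.0000] = [145.5000 -35.0000; -35.0000 13.0000]
BᵀPA = [-80.5000 -94.0000; 18.5000 23.0000]
K = S⁻¹·BᵀPA = [-0.5986 -0.6257; -0.1887 0.0848]
A−BK = [-0.1073 0.0383; 0.6140 -0.1665]
AᵀP(A−BK) = [0.5491 0.0664; 0.0664 0.2386]
P' = Q + AᵀP(A−BK) = [18.5491 4.5664; 4.5664 2.4886]
tr(P') = 21.0377

-0.5986 -0.6257 -0.1887 0.0848


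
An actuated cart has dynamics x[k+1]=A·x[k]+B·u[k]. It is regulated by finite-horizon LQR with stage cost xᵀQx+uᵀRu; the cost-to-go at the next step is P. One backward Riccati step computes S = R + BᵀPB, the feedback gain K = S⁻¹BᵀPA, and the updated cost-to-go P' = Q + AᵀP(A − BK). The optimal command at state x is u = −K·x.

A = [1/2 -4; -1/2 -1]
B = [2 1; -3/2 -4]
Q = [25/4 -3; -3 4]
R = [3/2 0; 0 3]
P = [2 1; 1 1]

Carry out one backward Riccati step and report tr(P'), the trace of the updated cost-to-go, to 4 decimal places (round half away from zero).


BᵀP = [2.5000 0.5000; -2.0000 -3.0000]
S = R + BᵀPB = [3/2 0; 0 3] + [4.2500 0.5000; 0.5000 10.0000] = [5.7500 0.5000; 0.5000 13.0000]
BᵀPA = [1.0000 -10.5000; 0.5000 11.0000]
K = S⁻¹·BᵀPA = [0.1711 -1.9060; 0.0319 0.9195]
A−BK = [0.1258 -1.1074; -0.1158 -0.1812]
AᵀP(A−BK) = [0.0629 -0.5537; -0.5537 10.8725]
P' = Q + AᵀP(A−BK) = [6.3129 -3.5537; -3.5537 14.8725]
tr(P') = 21.1854

21.1854


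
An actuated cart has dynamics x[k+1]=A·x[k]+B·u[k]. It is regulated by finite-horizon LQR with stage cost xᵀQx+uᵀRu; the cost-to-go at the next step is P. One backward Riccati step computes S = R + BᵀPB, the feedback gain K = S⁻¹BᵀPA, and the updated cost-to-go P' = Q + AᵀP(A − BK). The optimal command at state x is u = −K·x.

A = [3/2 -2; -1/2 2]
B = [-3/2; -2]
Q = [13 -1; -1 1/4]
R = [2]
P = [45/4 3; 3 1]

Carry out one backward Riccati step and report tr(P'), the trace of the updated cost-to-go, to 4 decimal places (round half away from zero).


17.9956

BᵀP = [-22.8750 -6.5000]
S = R + BᵀPB = [2] + [47.3125] = [49.3125]
BᵀPA = [-31.0625 32.7500]
K = S⁻¹·BᵀPA = [-0.6299 0.6641]
A−BK = [0.5551 -1.0038; -1.7598 3.3283]
AᵀP(A−BK) = [1.4959 -2.1204; -2.1204 3.2497]
P' = Q + AᵀP(A−BK) = [14.4959 -3.1204; -3.1204 3.4997]
tr(P') = 17.9956


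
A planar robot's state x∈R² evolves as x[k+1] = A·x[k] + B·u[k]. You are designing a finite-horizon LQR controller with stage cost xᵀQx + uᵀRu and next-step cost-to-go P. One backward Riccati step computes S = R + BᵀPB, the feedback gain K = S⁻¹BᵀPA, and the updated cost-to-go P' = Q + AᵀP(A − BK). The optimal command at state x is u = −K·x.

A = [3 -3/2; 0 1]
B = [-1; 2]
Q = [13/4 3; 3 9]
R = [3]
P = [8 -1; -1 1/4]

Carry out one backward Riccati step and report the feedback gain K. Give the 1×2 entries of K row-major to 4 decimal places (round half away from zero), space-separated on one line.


-1.8750 1.0313

BᵀP = [-10.0000 1.5000]
S = R + BᵀPB = [3] + [13.0000] = [16.0000]
BᵀPA = [-30.0000 16.5000]
K = S⁻¹·BᵀPA = [-1.8750 1.0313]
A−BK = [1.1250 -0.4688; 3.7500 -1.0625]
AᵀP(A−BK) = [15.7500 -8.0625; -8.0625 4.2344]
P' = Q + AᵀP(A−BK) = [19.0000 -5.0625; -5.0625 13.2344]
tr(P') = 32.2344


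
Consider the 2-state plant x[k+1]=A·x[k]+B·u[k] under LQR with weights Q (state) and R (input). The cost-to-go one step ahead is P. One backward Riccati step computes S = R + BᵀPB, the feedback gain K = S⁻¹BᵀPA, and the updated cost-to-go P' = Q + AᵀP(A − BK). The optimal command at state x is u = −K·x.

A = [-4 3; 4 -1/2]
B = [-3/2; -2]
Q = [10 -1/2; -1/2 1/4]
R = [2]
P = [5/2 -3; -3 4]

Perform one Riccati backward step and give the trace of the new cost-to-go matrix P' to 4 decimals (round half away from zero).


BᵀP = [2.2500 -3.5000]
S = R + BᵀPB = [2] + [3.6250] = [5.6250]
BᵀPA = [-23.0000 8.5000]
K = S⁻¹·BᵀPA = [-4.0889 1.5111]
A−BK = [-10.1333 5.2667; -4.1778 2.5222]
AᵀP(A−BK) = [105.9556 -45.2444; -45.2444 19.6556]
P' = Q + AᵀP(A−BK) = [115.9556 -45.7444; -45.7444 19.9056]
tr(P') = 135.8611

135.8611


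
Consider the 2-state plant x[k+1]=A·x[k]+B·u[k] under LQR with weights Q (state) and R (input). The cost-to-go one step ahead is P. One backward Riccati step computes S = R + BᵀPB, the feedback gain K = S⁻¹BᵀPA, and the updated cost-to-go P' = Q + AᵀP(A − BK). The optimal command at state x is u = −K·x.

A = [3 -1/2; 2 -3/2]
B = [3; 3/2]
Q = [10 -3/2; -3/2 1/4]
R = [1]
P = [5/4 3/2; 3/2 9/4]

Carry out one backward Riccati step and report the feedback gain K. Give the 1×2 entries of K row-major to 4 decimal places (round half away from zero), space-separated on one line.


1.0953 -0.4807

BᵀP = [6.0000 7.8750]
S = R + BᵀPB = [1] + [29.8125] = [30.8125]
BᵀPA = [33.7500 -14.8125]
K = S⁻¹·BᵀPA = [1.0953 -0.4807]
A−BK = [-0.2860 0.9422; 0.3570 -0.7789]
AᵀP(A−BK) = [1.2825 -0.6504; -0.6504 0.5042]
P' = Q + AᵀP(A−BK) = [11.2825 -2.1504; -2.1504 0.7542]
tr(P') = 12.0366


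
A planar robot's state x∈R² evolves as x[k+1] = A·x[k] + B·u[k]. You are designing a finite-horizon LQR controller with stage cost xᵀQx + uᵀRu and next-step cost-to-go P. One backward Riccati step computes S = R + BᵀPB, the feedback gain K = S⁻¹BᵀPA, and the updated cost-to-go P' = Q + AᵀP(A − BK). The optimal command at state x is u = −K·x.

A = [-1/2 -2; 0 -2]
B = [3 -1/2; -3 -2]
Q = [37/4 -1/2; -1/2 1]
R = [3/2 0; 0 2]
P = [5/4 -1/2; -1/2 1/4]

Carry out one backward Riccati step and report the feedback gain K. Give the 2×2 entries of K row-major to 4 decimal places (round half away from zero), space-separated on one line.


BᵀP = [5.2500 -2.2500; 0.3750 -0.2500]
S = R + BᵀPB = [3/2 0; 0 2] + [22.5000 1.8750; 1.8750 0.3125] = [24.0000 1.8750; 1.8750 2.3125]
BᵀPA = [-2.6250 -6.0000; -0.1875 -0.2500]
K = S⁻¹·BᵀPA = [-0.1100 -0.2579; 0.0081 0.1010]
A−BK = [-0.1659 -1.1758; -0.3138 -2.5717]
AᵀP(A−BK) = [0.0252 0.0920; 0.0920 0.4779]
P' = Q + AᵀP(A−BK) = [9.2752 -0.4080; -0.4080 1.4779]
tr(P') = 10.7532

-0.1100 -0.2579 0.0081 0.1010


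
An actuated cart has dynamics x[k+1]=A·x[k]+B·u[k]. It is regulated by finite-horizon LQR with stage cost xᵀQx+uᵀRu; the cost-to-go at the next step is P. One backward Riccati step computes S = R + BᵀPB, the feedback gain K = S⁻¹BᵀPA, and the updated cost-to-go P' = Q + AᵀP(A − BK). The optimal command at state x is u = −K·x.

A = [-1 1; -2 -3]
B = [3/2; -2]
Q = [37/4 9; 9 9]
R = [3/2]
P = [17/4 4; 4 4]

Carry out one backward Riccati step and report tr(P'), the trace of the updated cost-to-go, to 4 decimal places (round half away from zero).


54.1684

BᵀP = [-1.6250 -2.0000]
S = R + BᵀPB = [3/2] + [1.5625] = [3.0625]
BᵀPA = [5.6250 4.3750]
K = S⁻¹·BᵀPA = [1.8367 1.4286]
A−BK = [-3.7551 -1.1429; 1.6735 -0.1429]
AᵀP(A−BK) = [25.9184 15.7143; 15.7143 10.0000]
P' = Q + AᵀP(A−BK) = [35.1684 24.7143; 24.7143 19.0000]
tr(P') = 54.1684


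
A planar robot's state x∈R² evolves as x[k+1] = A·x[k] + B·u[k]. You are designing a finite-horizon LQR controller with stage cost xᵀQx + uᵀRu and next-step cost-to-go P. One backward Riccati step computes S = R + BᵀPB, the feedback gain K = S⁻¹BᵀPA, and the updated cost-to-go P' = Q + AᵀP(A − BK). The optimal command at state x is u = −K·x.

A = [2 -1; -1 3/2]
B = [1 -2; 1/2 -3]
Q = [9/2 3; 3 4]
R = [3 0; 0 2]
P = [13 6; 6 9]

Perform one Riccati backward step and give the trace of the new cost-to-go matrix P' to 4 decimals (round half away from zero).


34.7375

BᵀP = [16.0000 10.5000; -44.0000 -39.0000]
S = R + BᵀPB = [3 0; 0 2] + [21.2500 -63.5000; -63.5000 205.0000] = [24.2500 -63.5000; -63.5000 207.0000]
BᵀPA = [21.5000 -0.2500; -49.0000 -14.5000]
K = S⁻¹·BᵀPA = [1.3559 -0.9848; 0.1792 -0.3722]
A−BK = [1.0025 -0.7595; -1.1403 0.8759]
AᵀP(A−BK) = [16.6299 -12.5620; -12.5620 9.6076]
P' = Q + AᵀP(A−BK) = [21.1299 -9.5620; -9.5620 13.6076]
tr(P') = 34.7375


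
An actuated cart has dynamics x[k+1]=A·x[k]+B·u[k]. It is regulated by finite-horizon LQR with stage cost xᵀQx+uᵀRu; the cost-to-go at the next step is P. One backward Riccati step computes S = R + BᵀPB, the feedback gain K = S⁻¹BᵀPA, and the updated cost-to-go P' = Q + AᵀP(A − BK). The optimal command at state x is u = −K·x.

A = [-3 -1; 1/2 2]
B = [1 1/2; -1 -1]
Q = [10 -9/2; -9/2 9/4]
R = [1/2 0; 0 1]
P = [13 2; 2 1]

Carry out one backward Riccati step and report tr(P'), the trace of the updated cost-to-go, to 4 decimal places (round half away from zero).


BᵀP = [11.0000 1.0000; 4.5000 0.0000]
S = R + BᵀPB = [1/2 0; 0 1] + [10.0000 4.5000; 4.5000 2.2500] = [10.5000 4.5000; 4.5000 3.2500]
BᵀPA = [-32.5000 -9.0000; -13.5000 -4.5000]
K = S⁻¹·BᵀPA = [-3.2342 -0.6486; 0.3243 -0.4865]
A−BK = [0.0721 -0.1081; -2.4099 0.8649]
AᵀP(A−BK) = [10.5158 -0.6486; -0.6486 0.9730]
P' = Q + AᵀP(A−BK) = [20.5158 -5.1486; -5.1486 3.2230]
tr(P') = 23.7387

23.7387


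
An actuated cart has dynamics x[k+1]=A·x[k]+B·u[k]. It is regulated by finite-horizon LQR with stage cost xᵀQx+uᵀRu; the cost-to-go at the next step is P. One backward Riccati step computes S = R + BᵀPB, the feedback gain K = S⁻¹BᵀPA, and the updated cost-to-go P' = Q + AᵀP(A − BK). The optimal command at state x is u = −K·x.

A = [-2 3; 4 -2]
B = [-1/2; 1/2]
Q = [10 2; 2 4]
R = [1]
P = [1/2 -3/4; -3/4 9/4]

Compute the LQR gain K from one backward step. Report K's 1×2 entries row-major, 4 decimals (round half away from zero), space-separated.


3.5152 -2.3636

BᵀP = [-0.6250 1.5000]
S = R + BᵀPB = [1] + [1.0625] = [2.0625]
BᵀPA = [7.2500 -4.8750]
K = S⁻¹·BᵀPA = [3.5152 -2.3636]
A−BK = [-0.2424 1.8182; 2.2424 -0.8182]
AᵀP(A−BK) = [24.5152 -15.8636; -15.8636 10.9773]
P' = Q + AᵀP(A−BK) = [34.5152 -13.8636; -13.8636 14.9773]
tr(P') = 49.4924


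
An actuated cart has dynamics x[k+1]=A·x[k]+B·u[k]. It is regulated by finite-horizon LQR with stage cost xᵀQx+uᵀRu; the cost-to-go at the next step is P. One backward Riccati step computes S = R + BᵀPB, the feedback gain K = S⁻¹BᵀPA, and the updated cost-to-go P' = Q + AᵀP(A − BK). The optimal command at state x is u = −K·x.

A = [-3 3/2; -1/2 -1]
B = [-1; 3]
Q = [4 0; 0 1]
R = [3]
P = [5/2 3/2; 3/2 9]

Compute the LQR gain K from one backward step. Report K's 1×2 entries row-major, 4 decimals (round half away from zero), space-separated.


BᵀP = [2.0000 25.5000]
S = R + BᵀPB = [3] + [74.5000] = [77.5000]
BᵀPA = [-18.7500 -22.5000]
K = S⁻¹·BᵀPA = [-0.2419 -0.2903]
A−BK = [-3.2419 1.2097; 0.2258 -0.1290]
AᵀP(A−BK) = [24.7137 -8.8185; -8.8185 3.5927]
P' = Q + AᵀP(A−BK) = [28.7137 -8.8185; -8.8185 4.5927]
tr(P') = 33.3065

-0.2419 -0.2903


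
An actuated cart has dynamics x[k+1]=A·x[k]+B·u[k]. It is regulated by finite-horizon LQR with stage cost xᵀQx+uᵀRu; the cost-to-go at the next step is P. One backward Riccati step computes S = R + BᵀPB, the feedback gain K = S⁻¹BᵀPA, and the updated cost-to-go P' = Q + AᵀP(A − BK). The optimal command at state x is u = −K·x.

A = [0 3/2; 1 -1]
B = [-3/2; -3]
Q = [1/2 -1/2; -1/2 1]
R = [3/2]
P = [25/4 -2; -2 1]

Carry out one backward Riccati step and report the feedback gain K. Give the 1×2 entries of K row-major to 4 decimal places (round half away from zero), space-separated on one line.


BᵀP = [-3.3750 0.0000]
S = R + BᵀPB = [3/2] + [5.0625] = [6.5625]
BᵀPA = [0.0000 -5.0625]
K = S⁻¹·BᵀPA = [0.0000 -0.7714]
A−BK = [0.0000 0.3429; 1.0000 -3.3143]
AᵀP(A−BK) = [1.0000 -4.0000; -4.0000 17.1571]
P' = Q + AᵀP(A−BK) = [1.5000 -4.5000; -4.5000 18.1571]
tr(P') = 19.6571

0.0000 -0.7714


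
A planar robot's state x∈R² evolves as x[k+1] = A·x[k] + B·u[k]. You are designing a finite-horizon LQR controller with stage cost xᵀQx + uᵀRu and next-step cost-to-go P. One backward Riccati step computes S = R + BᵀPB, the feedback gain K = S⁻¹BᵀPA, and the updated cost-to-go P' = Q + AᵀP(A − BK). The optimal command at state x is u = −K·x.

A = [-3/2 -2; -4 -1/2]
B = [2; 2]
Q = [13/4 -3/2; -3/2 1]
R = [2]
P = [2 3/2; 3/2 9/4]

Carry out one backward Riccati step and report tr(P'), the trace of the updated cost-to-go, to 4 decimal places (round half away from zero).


BᵀP = [7.0000 7.5000]
S = R + BᵀPB = [2] + [29.0000] = [31.0000]
BᵀPA = [-40.5000 -17.7500]
K = S⁻¹·BᵀPA = [-1.3065 -0.5726]
A−BK = [1.1129 -0.8548; -1.3871 0.6452]
AᵀP(A−BK) = [5.5887 0.4355; 0.4355 1.3992]
P' = Q + AᵀP(A−BK) = [8.8387 -1.0645; -1.0645 2.3992]
tr(P') = 11.2379

11.2379


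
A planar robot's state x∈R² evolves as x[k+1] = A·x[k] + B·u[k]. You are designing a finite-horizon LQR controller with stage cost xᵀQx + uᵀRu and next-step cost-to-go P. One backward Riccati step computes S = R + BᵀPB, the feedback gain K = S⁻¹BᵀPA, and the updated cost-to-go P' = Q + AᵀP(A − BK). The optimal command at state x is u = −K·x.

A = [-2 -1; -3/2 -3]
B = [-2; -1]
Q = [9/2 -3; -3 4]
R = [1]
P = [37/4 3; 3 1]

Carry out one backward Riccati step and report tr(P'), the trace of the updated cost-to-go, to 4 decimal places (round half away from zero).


BᵀP = [-21.5000 -7.0000]
S = R + BᵀPB = [1] + [50.0000] = [51.0000]
BᵀPA = [53.5000 42.5000]
K = S⁻¹·BᵀPA = [1.0490 0.8333]
A−BK = [0.0980 0.6667; -0.4510 -2.1667]
AᵀP(A−BK) = [1.1275 0.9167; 0.9167 0.8333]
P' = Q + AᵀP(A−BK) = [5.6275 -2.0833; -2.0833 4.8333]
tr(P') = 10.4608

10.4608


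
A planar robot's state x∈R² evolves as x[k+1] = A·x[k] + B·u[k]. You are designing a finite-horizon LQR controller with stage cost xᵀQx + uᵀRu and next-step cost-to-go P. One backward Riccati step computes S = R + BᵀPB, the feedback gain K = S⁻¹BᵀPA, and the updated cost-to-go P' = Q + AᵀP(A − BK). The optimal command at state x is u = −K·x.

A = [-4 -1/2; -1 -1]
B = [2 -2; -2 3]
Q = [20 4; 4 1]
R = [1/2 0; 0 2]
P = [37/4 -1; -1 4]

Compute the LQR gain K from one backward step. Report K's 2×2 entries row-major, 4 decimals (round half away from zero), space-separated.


BᵀP = [20.5000 -10.0000; -21.5000 14.0000]
S = R + BᵀPB = [1/2 0; 0 2] + [61.0000 -71.0000; -71.0000 85.0000] = [61.5000 -71.0000; -71.0000 87.0000]
BᵀPA = [-72.0000 -0.2500; 72.0000 -3.2500]
K = S⁻¹·BᵀPA = [-3.7221 -0.8158; -2.2100 -0.7032]
A−BK = [-0.9758 -0.2746; -1.8142 -0.5222]
AᵀP(A−BK) = [35.1276 9.8869; 9.8869 2.8233]
P' = Q + AᵀP(A−BK) = [55.1276 13.8869; 13.8869 3.8233]
tr(P') = 58.9509

-3.7221 -0.8158 -2.2100 -0.7032


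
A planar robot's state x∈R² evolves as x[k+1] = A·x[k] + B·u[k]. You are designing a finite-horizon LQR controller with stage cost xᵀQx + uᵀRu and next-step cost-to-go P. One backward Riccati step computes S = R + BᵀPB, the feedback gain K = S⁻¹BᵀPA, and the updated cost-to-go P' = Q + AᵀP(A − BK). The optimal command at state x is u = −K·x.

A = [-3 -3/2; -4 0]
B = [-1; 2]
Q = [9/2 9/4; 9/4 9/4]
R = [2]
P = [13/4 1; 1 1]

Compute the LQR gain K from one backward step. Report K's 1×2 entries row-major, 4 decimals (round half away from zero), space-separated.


BᵀP = [-1.2500 1.0000]
S = R + BᵀPB = [2] + [3.2500] = [5.2500]
BᵀPA = [-0.2500 1.8750]
K = S⁻¹·BᵀPA = [-0.0476 0.3571]
A−BK = [-3.0476 -1.1429; -3.9048 -0.7143]
AᵀP(A−BK) = [69.2381 20.7143; 20.7143 6.6429]
P' = Q + AᵀP(A−BK) = [73.7381 22.9643; 22.9643 8.8929]
tr(P') = 82.6310

-0.0476 0.3571


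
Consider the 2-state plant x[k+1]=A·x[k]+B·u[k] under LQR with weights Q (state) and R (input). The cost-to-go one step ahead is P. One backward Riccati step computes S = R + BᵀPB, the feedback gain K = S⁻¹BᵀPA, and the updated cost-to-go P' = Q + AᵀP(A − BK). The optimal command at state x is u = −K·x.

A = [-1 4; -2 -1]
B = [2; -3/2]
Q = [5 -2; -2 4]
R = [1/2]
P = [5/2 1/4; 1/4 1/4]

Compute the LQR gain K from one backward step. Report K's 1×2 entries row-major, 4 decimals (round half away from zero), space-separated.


-0.5098 1.9216

BᵀP = [4.6250 0.1250]
S = R + BᵀPB = [1/2] + [9.0625] = [9.5625]
BᵀPA = [-4.8750 18.3750]
K = S⁻¹·BᵀPA = [-0.5098 1.9216]
A−BK = [0.0196 0.1569; -2.7647 1.8824]
AᵀP(A−BK) = [2.0147 -1.8824; -1.8824 2.9412]
P' = Q + AᵀP(A−BK) = [7.0147 -3.8824; -3.8824 6.9412]
tr(P') = 13.9559


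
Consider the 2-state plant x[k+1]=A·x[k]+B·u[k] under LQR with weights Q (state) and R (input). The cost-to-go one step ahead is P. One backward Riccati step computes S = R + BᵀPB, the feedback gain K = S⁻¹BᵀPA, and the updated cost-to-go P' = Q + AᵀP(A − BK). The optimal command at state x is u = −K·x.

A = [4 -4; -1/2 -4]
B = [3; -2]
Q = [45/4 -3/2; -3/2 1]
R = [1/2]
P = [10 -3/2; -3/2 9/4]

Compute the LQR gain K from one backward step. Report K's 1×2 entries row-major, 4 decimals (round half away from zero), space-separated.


1.1617 -0.8170

BᵀP = [33.0000 -9.0000]
S = R + BᵀPB = [1/2] + [117.0000] = [117.5000]
BᵀPA = [136.5000 -96.0000]
K = S⁻¹·BᵀPA = [1.1617 -0.8170]
A−BK = [0.5149 -1.5489; 1.8234 -5.6340]
AᵀP(A−BK) = [7.9902 -22.9766; -22.9766 69.5660]
P' = Q + AᵀP(A−BK) = [19.2402 -24.4766; -24.4766 70.5660]
tr(P') = 89.8061


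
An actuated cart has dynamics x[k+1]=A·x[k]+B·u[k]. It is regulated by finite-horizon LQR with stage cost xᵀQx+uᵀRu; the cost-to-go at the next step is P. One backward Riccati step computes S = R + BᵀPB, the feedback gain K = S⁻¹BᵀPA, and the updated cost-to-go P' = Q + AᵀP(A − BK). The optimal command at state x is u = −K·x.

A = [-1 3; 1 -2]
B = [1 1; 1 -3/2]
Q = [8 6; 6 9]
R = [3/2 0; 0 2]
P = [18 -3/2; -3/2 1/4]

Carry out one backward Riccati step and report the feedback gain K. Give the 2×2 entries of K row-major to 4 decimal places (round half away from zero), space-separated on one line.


BᵀP = [16.5000 -1.2500; 20.2500 -1.8750]
S = R + BᵀPB = [3/2 0; 0 2] + [15.2500 18.3750; 18.3750 23.0625] = [16.7500 18.3750; 18.3750 25.0625]
BᵀPA = [-17.7500 52.0000; -22.1250 64.5000]
K = S⁻¹·BᵀPA = [-0.4663 1.4370; -0.5409 1.5200]
A−BK = [0.0072 0.0430; 0.6550 -1.1571]
AᵀP(A−BK) = [1.0053 -2.8631; -2.8631 8.2355]
P' = Q + AᵀP(A−BK) = [9.0053 3.1369; 3.1369 17.2355]
tr(P') = 26.2408

-0.4663 1.4370 -0.5409 1.5200


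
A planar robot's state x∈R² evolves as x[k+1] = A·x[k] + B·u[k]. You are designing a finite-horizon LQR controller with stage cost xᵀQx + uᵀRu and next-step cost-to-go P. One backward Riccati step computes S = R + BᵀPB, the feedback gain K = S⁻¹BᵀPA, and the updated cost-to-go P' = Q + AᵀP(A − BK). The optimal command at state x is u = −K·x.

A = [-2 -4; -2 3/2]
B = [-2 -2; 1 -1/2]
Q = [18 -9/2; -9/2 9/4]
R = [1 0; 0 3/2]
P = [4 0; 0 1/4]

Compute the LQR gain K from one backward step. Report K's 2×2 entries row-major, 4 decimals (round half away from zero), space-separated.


BᵀP = [-8.0000 0.2500; -8.0000 -0.1250]
S = R + BᵀPB = [1 0; 0 3/2] + [16.2500 15.8750; 15.8750 16.0625] = [17.2500 15.8750; 15.8750 17.5625]
BᵀPA = [15.5000 32.3750; 16.2500 31.8125]
K = S⁻¹·BᵀPA = [0.2798 1.2479; 0.6724 0.6834]
A−BK = [-0.0957 -0.1374; -1.9436 0.5939]
AᵀP(A−BK) = [1.7374 0.8025; 0.8025 2.4215]
P' = Q + AᵀP(A−BK) = [19.7374 -3.6975; -3.6975 4.6715]
tr(P') = 24.4089

0.2798 1.2479 0.6724 0.6834


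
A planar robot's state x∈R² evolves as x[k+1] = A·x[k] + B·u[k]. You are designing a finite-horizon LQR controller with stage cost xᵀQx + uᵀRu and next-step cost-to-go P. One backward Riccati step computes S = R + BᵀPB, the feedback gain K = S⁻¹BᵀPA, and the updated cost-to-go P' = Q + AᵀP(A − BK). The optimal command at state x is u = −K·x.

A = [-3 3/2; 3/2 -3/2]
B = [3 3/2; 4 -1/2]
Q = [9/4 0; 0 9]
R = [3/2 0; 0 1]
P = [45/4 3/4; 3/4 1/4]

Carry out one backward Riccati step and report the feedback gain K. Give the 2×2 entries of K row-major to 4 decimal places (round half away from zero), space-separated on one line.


BᵀP = [36.7500 3.2500; 16.5000 1.0000]
S = R + BᵀPB = [3/2 0; 0 1] + [123.2500 53.5000; 53.5000 24.2500] = [124.7500 53.5000; 53.5000 25.2500]
BᵀPA = [-105.3750 50.2500; -48.0000 23.2500]
K = S⁻¹·BᵀPA = [-0.3223 0.0867; -1.2181 0.7371]
A−BK = [-0.2060 0.1343; 2.1801 -1.4782]
AᵀP(A−BK) = [2.6315 -1.6087; -1.6087 1.0060]
P' = Q + AᵀP(A−BK) = [4.8815 -1.6087; -1.6087 10.0060]
tr(P') = 14.8875

-0.3223 0.0867 -1.2181 0.7371


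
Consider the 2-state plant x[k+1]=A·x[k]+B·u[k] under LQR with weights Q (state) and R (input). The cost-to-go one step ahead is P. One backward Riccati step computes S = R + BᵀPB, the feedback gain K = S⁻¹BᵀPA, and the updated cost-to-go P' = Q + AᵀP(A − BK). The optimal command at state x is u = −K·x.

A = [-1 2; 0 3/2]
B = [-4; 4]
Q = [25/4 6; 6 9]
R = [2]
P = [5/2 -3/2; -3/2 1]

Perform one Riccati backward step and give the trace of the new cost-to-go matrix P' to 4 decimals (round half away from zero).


BᵀP = [-16.0000 10.0000]
S = R + BᵀPB = [2] + [104.0000] = [106.0000]
BᵀPA = [16.0000 -17.0000]
K = S⁻¹·BᵀPA = [0.1509 -0.1604]
A−BK = [-0.3962 1.3585; -0.6038 2.1415]
AᵀP(A−BK) = [0.0849 -0.1840; -0.1840 0.5236]
P' = Q + AᵀP(A−BK) = [6.3349 5.8160; 5.8160 9.5236]
tr(P') = 15.8585

15.8585


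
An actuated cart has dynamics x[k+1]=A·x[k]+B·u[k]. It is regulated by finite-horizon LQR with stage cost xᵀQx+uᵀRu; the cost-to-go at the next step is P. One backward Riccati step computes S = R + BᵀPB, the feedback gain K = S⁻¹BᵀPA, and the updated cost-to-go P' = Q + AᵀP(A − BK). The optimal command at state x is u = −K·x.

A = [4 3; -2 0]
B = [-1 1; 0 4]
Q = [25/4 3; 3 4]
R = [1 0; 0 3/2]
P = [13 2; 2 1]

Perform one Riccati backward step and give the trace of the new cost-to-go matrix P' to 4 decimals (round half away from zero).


32.6857

BᵀP = [-13.0000 -2.0000; 21.0000 6.0000]
S = R + BᵀPB = [1 0; 0 3/2] + [13.0000 -21.0000; -21.0000 45.0000] = [14.0000 -21.0000; -21.0000 46.5000]
BᵀPA = [-48.0000 -39.0000; 72.0000 63.0000]
K = S⁻¹·BᵀPA = [-3.4286 -2.3357; 0.0000 0.3000]
A−BK = [0.5714 0.3643; -2.0000 -1.2000]
AᵀP(A−BK) = [15.4286 10.2857; 10.2857 7.0071]
P' = Q + AᵀP(A−BK) = [21.6786 13.2857; 13.2857 11.0071]
tr(P') = 32.6857


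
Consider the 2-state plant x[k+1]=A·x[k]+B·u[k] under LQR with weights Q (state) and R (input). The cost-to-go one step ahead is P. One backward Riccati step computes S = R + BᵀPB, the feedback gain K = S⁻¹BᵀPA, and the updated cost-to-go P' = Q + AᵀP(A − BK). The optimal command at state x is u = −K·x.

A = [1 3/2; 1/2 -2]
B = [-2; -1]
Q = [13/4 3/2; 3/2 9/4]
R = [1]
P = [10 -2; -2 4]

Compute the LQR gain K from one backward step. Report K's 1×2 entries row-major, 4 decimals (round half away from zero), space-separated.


-0.4865 -0.7297

BᵀP = [-18.0000 0.0000]
S = R + BᵀPB = [1] + [36.0000] = [37.0000]
BᵀPA = [-18.0000 -27.0000]
K = S⁻¹·BᵀPA = [-0.4865 -0.7297]
A−BK = [0.0270 0.0405; 0.0135 -2.7297]
AᵀP(A−BK) = [0.2432 0.3649; 0.3649 30.7973]
P' = Q + AᵀP(A−BK) = [3.4932 1.8649; 1.8649 33.0473]
tr(P') = 36.5405


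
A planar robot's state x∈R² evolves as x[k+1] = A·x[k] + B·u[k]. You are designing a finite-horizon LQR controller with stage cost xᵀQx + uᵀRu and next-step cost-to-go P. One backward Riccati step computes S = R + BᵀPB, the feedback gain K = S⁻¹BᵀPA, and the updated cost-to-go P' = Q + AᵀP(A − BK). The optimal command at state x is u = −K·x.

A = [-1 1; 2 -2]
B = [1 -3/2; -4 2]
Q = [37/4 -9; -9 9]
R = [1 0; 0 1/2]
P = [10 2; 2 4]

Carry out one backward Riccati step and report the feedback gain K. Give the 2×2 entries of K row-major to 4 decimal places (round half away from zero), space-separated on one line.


-0.2516 0.2516 0.4889 -0.4889

BᵀP = [2.0000 -14.0000; -11.0000 5.0000]
S = R + BᵀPB = [1 0; 0 1/2] + [58.0000 -31.0000; -31.0000 26.5000] = [59.0000 -31.0000; -31.0000 27.0000]
BᵀPA = [-30.0000 30.0000; 21.0000 -21.0000]
K = S⁻¹·BᵀPA = [-0.2516 0.2516; 0.4889 -0.4889]
A−BK = [-0.0150 0.0150; 0.0158 -0.0158]
AᵀP(A−BK) = [0.1851 -0.1851; -0.1851 0.1851]
P' = Q + AᵀP(A−BK) = [9.4351 -9.1851; -9.1851 9.1851]
tr(P') = 18.6203


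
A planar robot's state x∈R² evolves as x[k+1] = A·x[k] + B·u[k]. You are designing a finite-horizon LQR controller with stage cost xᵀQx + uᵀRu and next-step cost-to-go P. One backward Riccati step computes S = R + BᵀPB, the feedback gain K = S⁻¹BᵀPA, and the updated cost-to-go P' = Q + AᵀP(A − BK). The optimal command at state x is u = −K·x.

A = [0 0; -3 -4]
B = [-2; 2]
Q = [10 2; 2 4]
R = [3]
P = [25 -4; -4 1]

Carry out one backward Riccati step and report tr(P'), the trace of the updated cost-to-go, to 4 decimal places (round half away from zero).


21.0144

BᵀP = [-58.0000 10.0000]
S = R + BᵀPB = [3] + [136.0000] = [139.0000]
BᵀPA = [-30.0000 -40.0000]
K = S⁻¹·BᵀPA = [-0.2158 -0.2878]
A−BK = [-0.4317 -0.5755; -2.5683 -3.4245]
AᵀP(A−BK) = [2.5252 3.3669; 3.3669 4.4892]
P' = Q + AᵀP(A−BK) = [12.5252 5.3669; 5.3669 8.4892]
tr(P') = 21.0144


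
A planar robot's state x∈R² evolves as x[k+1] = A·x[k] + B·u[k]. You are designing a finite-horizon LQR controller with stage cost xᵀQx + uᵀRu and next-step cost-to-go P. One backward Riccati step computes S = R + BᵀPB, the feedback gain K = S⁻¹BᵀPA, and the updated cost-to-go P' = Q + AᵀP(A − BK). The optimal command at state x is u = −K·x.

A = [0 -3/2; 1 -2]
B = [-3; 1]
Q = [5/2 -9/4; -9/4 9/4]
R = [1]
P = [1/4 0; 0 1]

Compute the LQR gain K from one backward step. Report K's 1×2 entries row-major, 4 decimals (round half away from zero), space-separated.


0.2353 -0.2059

BᵀP = [-0.7500 1.0000]
S = R + BᵀPB = [1] + [3.2500] = [4.2500]
BᵀPA = [1.0000 -0.8750]
K = S⁻¹·BᵀPA = [0.2353 -0.2059]
A−BK = [0.7059 -2.1176; 0.7647 -1.7941]
AᵀP(A−BK) = [0.7647 -1.7941; -1.7941 4.3824]
P' = Q + AᵀP(A−BK) = [3.2647 -4.0441; -4.0441 6.6324]
tr(P') = 9.8971


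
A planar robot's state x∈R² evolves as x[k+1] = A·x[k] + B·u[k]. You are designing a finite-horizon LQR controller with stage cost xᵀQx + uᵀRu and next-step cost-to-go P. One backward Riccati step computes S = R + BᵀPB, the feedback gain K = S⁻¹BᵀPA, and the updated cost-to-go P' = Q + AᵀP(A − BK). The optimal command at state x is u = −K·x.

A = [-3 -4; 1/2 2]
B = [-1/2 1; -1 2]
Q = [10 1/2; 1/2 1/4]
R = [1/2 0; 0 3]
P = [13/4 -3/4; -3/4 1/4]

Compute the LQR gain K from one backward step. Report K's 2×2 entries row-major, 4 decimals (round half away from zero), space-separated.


BᵀP = [-0.8750 0.1250; 1.7500 -0.2500]
S = R + BᵀPB = [1/2 0; 0 3] + [0.3125 -0.6250; -0.6250 1.2500] = [0.8125 -0.6250; -0.6250 4.2500]
BᵀPA = [2.6875 3.7500; -5.3750 -7.5000]
K = S⁻¹·BᵀPA = [2.6327 3.6735; -0.8776 -1.2245]
A−BK = [-0.8061 -0.9388; 4.8878 8.1224]
AᵀP(A−BK) = [19.7704 28.7959; 28.7959 42.0408]
P' = Q + AᵀP(A−BK) = [29.7704 29.2959; 29.2959 42.2908]
tr(P') = 72.0612

2.6327 3.6735 -0.8776 -1.2245


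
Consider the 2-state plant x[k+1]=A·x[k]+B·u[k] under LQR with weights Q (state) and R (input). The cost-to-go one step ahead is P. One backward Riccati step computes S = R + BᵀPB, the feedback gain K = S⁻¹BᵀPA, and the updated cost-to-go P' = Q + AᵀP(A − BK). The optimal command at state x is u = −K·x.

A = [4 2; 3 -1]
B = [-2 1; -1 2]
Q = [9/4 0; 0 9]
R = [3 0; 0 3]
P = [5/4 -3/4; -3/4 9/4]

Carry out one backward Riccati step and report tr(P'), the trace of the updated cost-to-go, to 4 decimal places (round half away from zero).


BᵀP = [-1.7500 -0.7500; -0.2500 3.7500]
S = R + BᵀPB = [3 0; 0 3] + [4.2500 -3.2500; -3.2500 7.2500] = [7.2500 -3.2500; -3.2500 10.2500]
BᵀPA = [-9.2500 -2.7500; 10.2500 -4.2500]
K = S⁻¹·BᵀPA = [-0.9647 -0.6588; 0.6941 -0.6235]
A−BK = [1.3765 1.3059; 0.6471 -0.4118]
AᵀP(A−BK) = [6.2118 2.0471; 2.0471 5.7882]
P' = Q + AᵀP(A−BK) = [8.4618 2.0471; 2.0471 14.7882]
tr(P') = 23.2500

23.2500


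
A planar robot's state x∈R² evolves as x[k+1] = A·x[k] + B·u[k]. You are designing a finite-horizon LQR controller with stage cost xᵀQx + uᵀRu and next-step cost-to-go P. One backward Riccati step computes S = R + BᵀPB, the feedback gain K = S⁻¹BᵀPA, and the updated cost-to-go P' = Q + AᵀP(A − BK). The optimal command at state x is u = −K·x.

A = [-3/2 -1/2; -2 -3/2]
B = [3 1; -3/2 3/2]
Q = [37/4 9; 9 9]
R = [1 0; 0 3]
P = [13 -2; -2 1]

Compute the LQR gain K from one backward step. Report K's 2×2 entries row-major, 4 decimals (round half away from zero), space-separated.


-0.2106 0.0150 -0.6143 -0.3847

BᵀP = [42.0000 -7.5000; 10.0000 -0.5000]
S = R + BᵀPB = [1 0; 0 3] + [137.2500 30.7500; 30.7500 9.2500] = [138.2500 30.7500; 30.7500 12.2500]
BᵀPA = [-48.0000 -9.7500; -14.0000 -4.2500]
K = S⁻¹·BᵀPA = [-0.2106 0.0150; -0.6143 -0.3847]
A−BK = [-0.2540 -0.1604; -1.3944 -0.9004]
AᵀP(A−BK) = [2.5428 1.5862; 1.5862 1.0117]
P' = Q + AᵀP(A−BK) = [11.7928 10.5862; 10.5862 10.0117]
tr(P') = 21.8045


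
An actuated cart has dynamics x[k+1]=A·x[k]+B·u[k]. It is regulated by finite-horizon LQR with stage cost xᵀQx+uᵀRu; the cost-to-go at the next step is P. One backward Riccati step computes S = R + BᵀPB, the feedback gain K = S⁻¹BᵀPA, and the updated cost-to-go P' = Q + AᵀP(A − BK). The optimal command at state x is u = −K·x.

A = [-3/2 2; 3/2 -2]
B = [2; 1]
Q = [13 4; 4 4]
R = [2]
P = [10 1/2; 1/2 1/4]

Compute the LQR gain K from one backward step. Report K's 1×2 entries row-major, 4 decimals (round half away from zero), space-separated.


-0.6525 0.8701

BᵀP = [20.5000 1.2500]
S = R + BᵀPB = [2] + [42.2500] = [44.2500]
BᵀPA = [-28.8750 38.5000]
K = S⁻¹·BᵀPA = [-0.6525 0.8701]
A−BK = [-0.1949 0.2599; 2.1525 -2.8701]
AᵀP(A−BK) = [1.9703 -2.6271; -2.6271 3.5028]
P' = Q + AᵀP(A−BK) = [14.9703 1.3729; 1.3729 7.5028]
tr(P') = 22.4732


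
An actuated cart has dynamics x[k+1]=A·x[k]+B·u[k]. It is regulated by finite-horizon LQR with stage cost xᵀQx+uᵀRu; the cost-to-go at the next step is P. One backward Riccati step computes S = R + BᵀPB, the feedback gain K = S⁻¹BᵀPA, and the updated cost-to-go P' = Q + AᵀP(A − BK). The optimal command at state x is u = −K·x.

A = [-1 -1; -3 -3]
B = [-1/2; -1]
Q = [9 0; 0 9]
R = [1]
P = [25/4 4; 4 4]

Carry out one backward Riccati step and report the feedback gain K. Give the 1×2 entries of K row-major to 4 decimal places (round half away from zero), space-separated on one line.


BᵀP = [-7.1250 -6.0000]
S = R + BᵀPB = [1] + [9.5625] = [10.5625]
BᵀPA = [25.1250 25.1250]
K = S⁻¹·BᵀPA = [2.3787 2.3787]
A−BK = [0.1893 0.1893; -0.6213 -0.6213]
AᵀP(A−BK) = [6.4852 6.4852; 6.4852 6.4852]
P' = Q + AᵀP(A−BK) = [15.4852 6.4852; 6.4852 15.4852]
tr(P') = 30.9704

2.3787 2.3787


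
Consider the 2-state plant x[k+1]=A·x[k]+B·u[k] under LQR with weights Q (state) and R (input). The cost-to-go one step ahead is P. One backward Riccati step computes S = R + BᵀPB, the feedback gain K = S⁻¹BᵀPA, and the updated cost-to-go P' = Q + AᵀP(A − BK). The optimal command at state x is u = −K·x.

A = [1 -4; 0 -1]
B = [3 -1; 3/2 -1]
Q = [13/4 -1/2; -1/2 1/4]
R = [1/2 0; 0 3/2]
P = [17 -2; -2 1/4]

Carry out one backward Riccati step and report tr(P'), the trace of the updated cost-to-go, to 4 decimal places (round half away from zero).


BᵀP = [48.0000 -5.6250; -15.0000 1.7500]
S = R + BᵀPB = [1/2 0; 0 3/2] + [135.5625 -42.3750; -42.3750 13.2500] = [136.0625 -42.3750; -42.3750 14.7500]
BᵀPA = [48.0000 -186.3750; -15.0000 58.2500]
K = S⁻¹·BᵀPA = [0.3426 -1.3285; -0.0328 0.1325]
A−BK = [-0.0605 0.1180; -0.5467 1.1253]
AᵀP(A−BK) = [0.0649 -0.2440; -0.2440 0.9309]
P' = Q + AᵀP(A−BK) = [3.3149 -0.7440; -0.7440 1.1809]
tr(P') = 4.4959

4.4959


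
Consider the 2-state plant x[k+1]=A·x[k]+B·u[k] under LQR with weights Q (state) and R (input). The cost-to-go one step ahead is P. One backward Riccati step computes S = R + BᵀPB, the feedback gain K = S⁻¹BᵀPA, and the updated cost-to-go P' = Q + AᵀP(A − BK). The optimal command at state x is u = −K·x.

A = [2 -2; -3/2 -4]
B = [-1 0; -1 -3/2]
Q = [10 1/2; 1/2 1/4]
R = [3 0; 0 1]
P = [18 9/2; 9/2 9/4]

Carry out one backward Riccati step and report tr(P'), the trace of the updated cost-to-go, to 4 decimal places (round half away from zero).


32.9677

BᵀP = [-22.5000 -6.7500; -6.7500 -3.3750]
S = R + BᵀPB = [3 0; 0 1] + [29.2500 10.1250; 10.1250 5.0625] = [32.2500 10.1250; 10.1250 6.0625]
BᵀPA = [-34.8750 72.0000; -8.4375 27.0000]
K = S⁻¹·BᵀPA = [-1.3548 1.7540; 0.8710 1.5242]
A−BK = [0.6452 -0.2460; -1.5484 0.0403]
AᵀP(A−BK) = [10.1613 -6.9677; -6.9677 12.5565]
P' = Q + AᵀP(A−BK) = [20.1613 -6.4677; -6.4677 12.8065]
tr(P') = 32.9677


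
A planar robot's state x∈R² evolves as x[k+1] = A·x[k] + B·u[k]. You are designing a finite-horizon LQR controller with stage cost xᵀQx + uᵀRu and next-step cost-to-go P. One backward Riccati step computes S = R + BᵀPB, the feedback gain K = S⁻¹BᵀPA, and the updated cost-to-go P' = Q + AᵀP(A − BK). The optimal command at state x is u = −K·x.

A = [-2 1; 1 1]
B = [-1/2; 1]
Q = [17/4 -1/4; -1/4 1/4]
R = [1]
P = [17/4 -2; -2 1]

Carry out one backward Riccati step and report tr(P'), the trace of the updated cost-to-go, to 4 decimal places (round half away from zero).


10.1049

BᵀP = [-4.1250 2.0000]
S = R + BᵀPB = [1] + [4.0625] = [5.0625]
BᵀPA = [10.2500 -2.1250]
K = S⁻¹·BᵀPA = [2.0247 -0.4198]
A−BK = [-0.9877 0.7901; -1.0247 1.4198]
AᵀP(A−BK) = [5.2469 -1.1975; -1.1975 0.3580]
P' = Q + AᵀP(A−BK) = [9.4969 -1.4475; -1.4475 0.6080]
tr(P') = 10.1049


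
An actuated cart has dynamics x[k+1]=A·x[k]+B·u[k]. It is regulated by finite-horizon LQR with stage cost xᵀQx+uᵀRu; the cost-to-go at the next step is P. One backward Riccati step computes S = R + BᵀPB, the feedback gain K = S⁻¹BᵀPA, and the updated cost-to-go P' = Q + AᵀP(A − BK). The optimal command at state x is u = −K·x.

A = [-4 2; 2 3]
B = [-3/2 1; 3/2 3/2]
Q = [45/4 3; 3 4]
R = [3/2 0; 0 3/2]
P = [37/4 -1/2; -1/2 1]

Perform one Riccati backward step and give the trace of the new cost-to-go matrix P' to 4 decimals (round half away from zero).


BᵀP = [-14.6250 2.2500; 8.5000 1.0000]
S = R + BᵀPB = [3/2 0; 0 3/2] + [25.3125 -11.2500; -11.2500 10.0000] = [26.8125 -11.2500; -11.2500 11.5000]
BᵀPA = [63.0000 -22.5000; -32.0000 20.0000]
K = S⁻¹·BᵀPA = [2.0052 -0.1857; -0.8210 1.5575]
A−BK = [-0.1712 0.1640; 0.2238 0.9422]
AᵀP(A−BK) = [7.4018 -2.4631; -2.4631 4.6725]
P' = Q + AᵀP(A−BK) = [18.6518 0.5369; 0.5369 8.6725]
tr(P') = 27.3243

27.3243


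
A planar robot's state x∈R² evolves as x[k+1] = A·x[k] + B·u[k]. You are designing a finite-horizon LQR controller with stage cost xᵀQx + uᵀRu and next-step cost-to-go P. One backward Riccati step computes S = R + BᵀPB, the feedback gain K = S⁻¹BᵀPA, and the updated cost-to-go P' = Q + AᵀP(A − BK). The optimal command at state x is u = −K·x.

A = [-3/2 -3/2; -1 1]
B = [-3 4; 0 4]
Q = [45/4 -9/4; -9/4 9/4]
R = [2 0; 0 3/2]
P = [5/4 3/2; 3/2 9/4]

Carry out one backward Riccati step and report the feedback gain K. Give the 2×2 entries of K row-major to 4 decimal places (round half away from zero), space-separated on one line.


BᵀP = [-3.7500 -4.5000; 11.0000 15.0000]
S = R + BᵀPB = [2 0; 0 3/2] + [11.2500 -33.0000; -33.0000 104.0000] = [13.2500 -33.0000; -33.0000 105.5000]
BᵀPA = [10.1250 1.1250; -31.5000 -1.5000]
K = S⁻¹·BᵀPA = [0.0929 0.2240; -0.2695 0.0558]
A−BK = [-0.1433 -1.0514; 0.0781 0.7766]
AᵀP(A−BK) = [0.1320 0.0537; 0.0537 0.3943]
P' = Q + AᵀP(A−BK) = [11.3820 -2.1963; -2.1963 2.6443]
tr(P') = 14.0263

0.0929 0.2240 -0.2695 0.0558


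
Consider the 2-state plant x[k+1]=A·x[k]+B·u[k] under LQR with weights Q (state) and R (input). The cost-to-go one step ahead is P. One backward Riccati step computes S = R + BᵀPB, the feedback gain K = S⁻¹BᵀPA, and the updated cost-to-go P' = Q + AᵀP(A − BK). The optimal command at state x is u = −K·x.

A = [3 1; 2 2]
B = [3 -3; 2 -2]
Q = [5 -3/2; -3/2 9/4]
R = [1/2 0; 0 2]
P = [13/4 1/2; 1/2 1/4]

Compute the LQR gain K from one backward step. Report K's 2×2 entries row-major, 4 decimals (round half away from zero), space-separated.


0.7913 0.3220 -0.1978 -0.0805

BᵀP = [10.7500 2.0000; -10.7500 -2.0000]
S = R + BᵀPB = [1/2 0; 0 2] + [36.2500 -36.2500; -36.2500 36.2500] = [36.7500 -36.2500; -36.2500 38.2500]
BᵀPA = [36.2500 14.7500; -36.2500 -14.7500]
K = S⁻¹·BᵀPA = [0.7913 0.3220; -0.1978 -0.0805]
A−BK = [0.0327 -0.2074; 0.0218 1.1951]
AᵀP(A−BK) = [0.3956 0.1610; 0.1610 0.3138]
P' = Q + AᵀP(A−BK) = [5.3956 -1.3390; -1.3390 2.5638]
tr(P') = 7.9594


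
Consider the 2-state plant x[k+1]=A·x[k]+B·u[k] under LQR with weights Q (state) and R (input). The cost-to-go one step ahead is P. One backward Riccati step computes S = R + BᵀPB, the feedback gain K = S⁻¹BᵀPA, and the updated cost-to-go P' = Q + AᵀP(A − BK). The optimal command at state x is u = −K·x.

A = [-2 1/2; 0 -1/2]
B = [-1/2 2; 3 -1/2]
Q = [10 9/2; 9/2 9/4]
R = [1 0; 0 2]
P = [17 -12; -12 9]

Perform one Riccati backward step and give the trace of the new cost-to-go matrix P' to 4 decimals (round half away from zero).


13.5877

BᵀP = [-44.5000 33.0000; 40.0000 -28.5000]
S = R + BᵀPB = [1 0; 0 2] + [121.2500 -105.5000; -105.5000 94.2500] = [122.2500 -105.5000; -105.5000 96.2500]
BᵀPA = [89.0000 -38.7500; -80.0000 34.2500]
K = S⁻¹·BᵀPA = [0.1984 -0.1828; -0.6137 0.1555]
A−BK = [-0.6734 0.0976; -0.9021 0.1261]
AᵀP(A−BK) = [1.2462 -0.2927; -0.2927 0.0914]
P' = Q + AᵀP(A−BK) = [11.2462 4.2073; 4.2073 2.3414]
tr(P') = 13.5877


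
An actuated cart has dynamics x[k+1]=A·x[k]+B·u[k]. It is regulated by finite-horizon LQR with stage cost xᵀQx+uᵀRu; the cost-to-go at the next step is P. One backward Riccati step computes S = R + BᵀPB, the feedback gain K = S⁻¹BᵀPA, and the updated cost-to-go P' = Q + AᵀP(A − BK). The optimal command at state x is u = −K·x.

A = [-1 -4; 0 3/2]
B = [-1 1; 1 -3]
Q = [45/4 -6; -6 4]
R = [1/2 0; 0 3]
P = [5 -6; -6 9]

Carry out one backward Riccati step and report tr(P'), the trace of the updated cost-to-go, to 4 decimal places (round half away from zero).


BᵀP = [-11.0000 15.0000; 23.0000 -33.0000]
S = R + BᵀPB = [1/2 0; 0 3] + [26.0000 -56.0000; -56.0000 122.0000] = [26.5000 -56.0000; -56.0000 125.0000]
BᵀPA = [11.0000 66.5000; -23.0000 -141.5000]
K = S⁻¹·BᵀPA = [0.4929 2.2011; 0.0368 -0.1459]
A−BK = [-0.5439 -1.6530; -0.3824 -1.1388]
AᵀP(A−BK) = [0.4249 1.4320; 1.4320 5.2309]
P' = Q + AᵀP(A−BK) = [11.6749 -4.5680; -4.5680 9.2309]
tr(P') = 20.9058

20.9058


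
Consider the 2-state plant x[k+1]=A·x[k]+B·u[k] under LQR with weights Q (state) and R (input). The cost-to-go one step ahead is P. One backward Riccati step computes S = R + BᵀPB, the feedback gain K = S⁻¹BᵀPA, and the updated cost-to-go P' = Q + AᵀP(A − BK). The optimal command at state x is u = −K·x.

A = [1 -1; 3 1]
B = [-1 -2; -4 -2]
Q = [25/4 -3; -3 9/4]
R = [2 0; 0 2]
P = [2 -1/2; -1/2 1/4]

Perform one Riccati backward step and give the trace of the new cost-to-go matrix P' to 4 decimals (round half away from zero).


10.2407

BᵀP = [0.0000 -0.5000; -3.0000 0.5000]
S = R + BᵀPB = [2 0; 0 2] + [2.0000 1.0000; 1.0000 5.0000] = [4.0000 1.0000; 1.0000 7.0000]
BᵀPA = [-1.5000 -0.5000; -1.5000 3.5000]
K = S⁻¹·BᵀPA = [-0.3333 -0.2593; -0.1667 0.5370]
A−BK = [0.3333 -0.1852; 1.3333 1.0370]
AᵀP(A−BK) = [0.5000 0.1667; 0.1667 1.2407]
P' = Q + AᵀP(A−BK) = [6.7500 -2.8333; -2.8333 3.4907]
tr(P') = 10.2407
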